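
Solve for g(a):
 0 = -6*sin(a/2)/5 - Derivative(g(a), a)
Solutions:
 g(a) = C1 + 12*cos(a/2)/5


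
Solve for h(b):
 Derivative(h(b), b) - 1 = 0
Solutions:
 h(b) = C1 + b


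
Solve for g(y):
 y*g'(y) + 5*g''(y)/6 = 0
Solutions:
 g(y) = C1 + C2*erf(sqrt(15)*y/5)


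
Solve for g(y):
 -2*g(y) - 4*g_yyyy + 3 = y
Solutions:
 g(y) = -y/2 + (C1*sin(2^(1/4)*y/2) + C2*cos(2^(1/4)*y/2))*exp(-2^(1/4)*y/2) + (C3*sin(2^(1/4)*y/2) + C4*cos(2^(1/4)*y/2))*exp(2^(1/4)*y/2) + 3/2


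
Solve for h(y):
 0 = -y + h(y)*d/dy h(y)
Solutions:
 h(y) = -sqrt(C1 + y^2)
 h(y) = sqrt(C1 + y^2)


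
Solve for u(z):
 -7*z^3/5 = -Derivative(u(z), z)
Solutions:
 u(z) = C1 + 7*z^4/20


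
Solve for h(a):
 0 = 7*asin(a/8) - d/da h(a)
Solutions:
 h(a) = C1 + 7*a*asin(a/8) + 7*sqrt(64 - a^2)


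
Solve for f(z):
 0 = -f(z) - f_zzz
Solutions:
 f(z) = C3*exp(-z) + (C1*sin(sqrt(3)*z/2) + C2*cos(sqrt(3)*z/2))*exp(z/2)


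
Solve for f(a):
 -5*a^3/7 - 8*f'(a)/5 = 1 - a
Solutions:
 f(a) = C1 - 25*a^4/224 + 5*a^2/16 - 5*a/8


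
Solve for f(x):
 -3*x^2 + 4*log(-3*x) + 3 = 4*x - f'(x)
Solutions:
 f(x) = C1 + x^3 + 2*x^2 - 4*x*log(-x) + x*(1 - 4*log(3))


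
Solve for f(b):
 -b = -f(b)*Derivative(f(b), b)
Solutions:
 f(b) = -sqrt(C1 + b^2)
 f(b) = sqrt(C1 + b^2)


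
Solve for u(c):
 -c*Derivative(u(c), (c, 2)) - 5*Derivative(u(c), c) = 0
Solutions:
 u(c) = C1 + C2/c^4


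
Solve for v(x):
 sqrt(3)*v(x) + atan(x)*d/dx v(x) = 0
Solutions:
 v(x) = C1*exp(-sqrt(3)*Integral(1/atan(x), x))


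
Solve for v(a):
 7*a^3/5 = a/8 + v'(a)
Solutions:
 v(a) = C1 + 7*a^4/20 - a^2/16


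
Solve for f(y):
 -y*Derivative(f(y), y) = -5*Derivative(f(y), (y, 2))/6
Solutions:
 f(y) = C1 + C2*erfi(sqrt(15)*y/5)


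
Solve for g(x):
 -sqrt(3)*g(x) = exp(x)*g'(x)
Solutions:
 g(x) = C1*exp(sqrt(3)*exp(-x))


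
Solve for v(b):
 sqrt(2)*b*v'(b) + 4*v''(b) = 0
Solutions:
 v(b) = C1 + C2*erf(2^(3/4)*b/4)


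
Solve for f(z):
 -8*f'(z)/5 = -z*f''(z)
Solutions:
 f(z) = C1 + C2*z^(13/5)


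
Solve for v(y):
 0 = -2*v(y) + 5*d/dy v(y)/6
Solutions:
 v(y) = C1*exp(12*y/5)


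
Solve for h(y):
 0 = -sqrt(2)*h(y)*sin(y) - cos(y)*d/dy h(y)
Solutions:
 h(y) = C1*cos(y)^(sqrt(2))


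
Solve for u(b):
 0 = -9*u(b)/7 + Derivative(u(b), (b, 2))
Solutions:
 u(b) = C1*exp(-3*sqrt(7)*b/7) + C2*exp(3*sqrt(7)*b/7)


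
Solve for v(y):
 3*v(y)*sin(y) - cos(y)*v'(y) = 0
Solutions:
 v(y) = C1/cos(y)^3


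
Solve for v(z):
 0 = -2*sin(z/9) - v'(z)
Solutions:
 v(z) = C1 + 18*cos(z/9)


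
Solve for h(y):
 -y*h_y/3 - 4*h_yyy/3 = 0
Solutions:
 h(y) = C1 + Integral(C2*airyai(-2^(1/3)*y/2) + C3*airybi(-2^(1/3)*y/2), y)


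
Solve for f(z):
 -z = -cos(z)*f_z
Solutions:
 f(z) = C1 + Integral(z/cos(z), z)


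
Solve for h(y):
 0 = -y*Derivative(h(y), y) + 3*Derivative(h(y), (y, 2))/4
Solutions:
 h(y) = C1 + C2*erfi(sqrt(6)*y/3)


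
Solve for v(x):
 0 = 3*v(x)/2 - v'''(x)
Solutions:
 v(x) = C3*exp(2^(2/3)*3^(1/3)*x/2) + (C1*sin(2^(2/3)*3^(5/6)*x/4) + C2*cos(2^(2/3)*3^(5/6)*x/4))*exp(-2^(2/3)*3^(1/3)*x/4)


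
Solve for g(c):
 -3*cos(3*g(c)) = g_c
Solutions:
 g(c) = -asin((C1 + exp(18*c))/(C1 - exp(18*c)))/3 + pi/3
 g(c) = asin((C1 + exp(18*c))/(C1 - exp(18*c)))/3


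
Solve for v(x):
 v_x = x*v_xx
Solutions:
 v(x) = C1 + C2*x^2


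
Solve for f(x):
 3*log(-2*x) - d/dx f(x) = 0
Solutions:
 f(x) = C1 + 3*x*log(-x) + 3*x*(-1 + log(2))


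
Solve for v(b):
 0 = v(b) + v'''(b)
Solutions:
 v(b) = C3*exp(-b) + (C1*sin(sqrt(3)*b/2) + C2*cos(sqrt(3)*b/2))*exp(b/2)


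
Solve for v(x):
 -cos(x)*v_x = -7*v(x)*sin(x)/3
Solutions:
 v(x) = C1/cos(x)^(7/3)


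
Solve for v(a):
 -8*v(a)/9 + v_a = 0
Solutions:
 v(a) = C1*exp(8*a/9)


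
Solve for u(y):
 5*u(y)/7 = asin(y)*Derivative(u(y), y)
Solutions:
 u(y) = C1*exp(5*Integral(1/asin(y), y)/7)


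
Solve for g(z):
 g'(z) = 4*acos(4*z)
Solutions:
 g(z) = C1 + 4*z*acos(4*z) - sqrt(1 - 16*z^2)


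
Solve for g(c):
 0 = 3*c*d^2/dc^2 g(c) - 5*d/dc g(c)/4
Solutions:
 g(c) = C1 + C2*c^(17/12)


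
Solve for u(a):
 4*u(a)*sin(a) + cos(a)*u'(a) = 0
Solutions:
 u(a) = C1*cos(a)^4


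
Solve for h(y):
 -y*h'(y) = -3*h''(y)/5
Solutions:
 h(y) = C1 + C2*erfi(sqrt(30)*y/6)


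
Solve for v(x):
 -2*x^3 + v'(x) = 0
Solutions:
 v(x) = C1 + x^4/2


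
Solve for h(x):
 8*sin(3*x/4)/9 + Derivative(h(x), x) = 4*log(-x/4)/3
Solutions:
 h(x) = C1 + 4*x*log(-x)/3 - 8*x*log(2)/3 - 4*x/3 + 32*cos(3*x/4)/27


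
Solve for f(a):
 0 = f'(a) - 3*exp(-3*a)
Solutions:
 f(a) = C1 - exp(-3*a)


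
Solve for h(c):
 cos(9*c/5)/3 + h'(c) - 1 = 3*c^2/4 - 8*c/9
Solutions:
 h(c) = C1 + c^3/4 - 4*c^2/9 + c - 5*sin(9*c/5)/27


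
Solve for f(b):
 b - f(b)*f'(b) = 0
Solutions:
 f(b) = -sqrt(C1 + b^2)
 f(b) = sqrt(C1 + b^2)


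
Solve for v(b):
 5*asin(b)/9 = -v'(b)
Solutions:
 v(b) = C1 - 5*b*asin(b)/9 - 5*sqrt(1 - b^2)/9


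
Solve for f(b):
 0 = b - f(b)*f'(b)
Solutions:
 f(b) = -sqrt(C1 + b^2)
 f(b) = sqrt(C1 + b^2)


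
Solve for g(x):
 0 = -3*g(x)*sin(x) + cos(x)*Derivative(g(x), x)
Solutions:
 g(x) = C1/cos(x)^3


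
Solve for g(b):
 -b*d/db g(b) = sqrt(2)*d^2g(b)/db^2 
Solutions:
 g(b) = C1 + C2*erf(2^(1/4)*b/2)


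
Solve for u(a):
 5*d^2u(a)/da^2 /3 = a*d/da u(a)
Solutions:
 u(a) = C1 + C2*erfi(sqrt(30)*a/10)


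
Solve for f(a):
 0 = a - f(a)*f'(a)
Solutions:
 f(a) = -sqrt(C1 + a^2)
 f(a) = sqrt(C1 + a^2)


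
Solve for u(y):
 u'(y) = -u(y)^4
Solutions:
 u(y) = (-3^(2/3) - 3*3^(1/6)*I)*(1/(C1 + y))^(1/3)/6
 u(y) = (-3^(2/3) + 3*3^(1/6)*I)*(1/(C1 + y))^(1/3)/6
 u(y) = (1/(C1 + 3*y))^(1/3)


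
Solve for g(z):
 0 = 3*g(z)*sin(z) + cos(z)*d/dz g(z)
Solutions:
 g(z) = C1*cos(z)^3


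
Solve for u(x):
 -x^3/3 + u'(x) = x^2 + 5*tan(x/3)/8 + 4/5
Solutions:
 u(x) = C1 + x^4/12 + x^3/3 + 4*x/5 - 15*log(cos(x/3))/8


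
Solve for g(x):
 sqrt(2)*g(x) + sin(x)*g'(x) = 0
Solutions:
 g(x) = C1*(cos(x) + 1)^(sqrt(2)/2)/(cos(x) - 1)^(sqrt(2)/2)


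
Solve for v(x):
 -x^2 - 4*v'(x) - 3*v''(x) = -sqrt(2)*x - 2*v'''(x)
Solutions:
 v(x) = C1 + C2*exp(x*(3 - sqrt(41))/4) + C3*exp(x*(3 + sqrt(41))/4) - x^3/12 + sqrt(2)*x^2/8 + 3*x^2/16 - 17*x/32 - 3*sqrt(2)*x/16


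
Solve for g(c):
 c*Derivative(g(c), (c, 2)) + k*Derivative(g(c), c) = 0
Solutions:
 g(c) = C1 + c^(1 - re(k))*(C2*sin(log(c)*Abs(im(k))) + C3*cos(log(c)*im(k)))


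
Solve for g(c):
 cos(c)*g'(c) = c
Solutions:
 g(c) = C1 + Integral(c/cos(c), c)


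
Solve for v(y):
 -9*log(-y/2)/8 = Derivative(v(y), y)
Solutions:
 v(y) = C1 - 9*y*log(-y)/8 + 9*y*(log(2) + 1)/8


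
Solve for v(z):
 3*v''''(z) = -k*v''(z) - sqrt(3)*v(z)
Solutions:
 v(z) = C1*exp(-sqrt(6)*z*sqrt(-k - sqrt(k^2 - 12*sqrt(3)))/6) + C2*exp(sqrt(6)*z*sqrt(-k - sqrt(k^2 - 12*sqrt(3)))/6) + C3*exp(-sqrt(6)*z*sqrt(-k + sqrt(k^2 - 12*sqrt(3)))/6) + C4*exp(sqrt(6)*z*sqrt(-k + sqrt(k^2 - 12*sqrt(3)))/6)


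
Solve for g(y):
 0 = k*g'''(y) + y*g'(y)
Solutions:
 g(y) = C1 + Integral(C2*airyai(y*(-1/k)^(1/3)) + C3*airybi(y*(-1/k)^(1/3)), y)


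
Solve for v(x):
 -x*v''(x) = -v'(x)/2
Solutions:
 v(x) = C1 + C2*x^(3/2)


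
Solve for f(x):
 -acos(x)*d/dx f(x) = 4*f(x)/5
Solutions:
 f(x) = C1*exp(-4*Integral(1/acos(x), x)/5)


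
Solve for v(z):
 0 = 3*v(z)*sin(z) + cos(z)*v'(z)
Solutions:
 v(z) = C1*cos(z)^3


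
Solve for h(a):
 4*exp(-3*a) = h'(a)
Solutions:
 h(a) = C1 - 4*exp(-3*a)/3


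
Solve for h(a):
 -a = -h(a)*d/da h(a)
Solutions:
 h(a) = -sqrt(C1 + a^2)
 h(a) = sqrt(C1 + a^2)


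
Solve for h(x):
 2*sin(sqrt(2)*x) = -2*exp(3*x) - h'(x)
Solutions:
 h(x) = C1 - 2*exp(3*x)/3 + sqrt(2)*cos(sqrt(2)*x)


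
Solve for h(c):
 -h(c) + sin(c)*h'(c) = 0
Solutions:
 h(c) = C1*sqrt(cos(c) - 1)/sqrt(cos(c) + 1)


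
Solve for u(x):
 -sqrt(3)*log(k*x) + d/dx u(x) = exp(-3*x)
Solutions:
 u(x) = C1 + sqrt(3)*x*log(k*x) - sqrt(3)*x - exp(-3*x)/3


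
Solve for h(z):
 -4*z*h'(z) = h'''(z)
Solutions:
 h(z) = C1 + Integral(C2*airyai(-2^(2/3)*z) + C3*airybi(-2^(2/3)*z), z)


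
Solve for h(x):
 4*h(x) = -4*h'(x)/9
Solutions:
 h(x) = C1*exp(-9*x)


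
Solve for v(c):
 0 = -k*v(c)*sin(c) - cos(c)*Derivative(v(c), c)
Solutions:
 v(c) = C1*exp(k*log(cos(c)))


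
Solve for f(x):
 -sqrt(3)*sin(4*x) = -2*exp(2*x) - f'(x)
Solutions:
 f(x) = C1 - exp(2*x) - sqrt(3)*cos(4*x)/4


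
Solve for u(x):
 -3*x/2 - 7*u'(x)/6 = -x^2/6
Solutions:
 u(x) = C1 + x^3/21 - 9*x^2/14


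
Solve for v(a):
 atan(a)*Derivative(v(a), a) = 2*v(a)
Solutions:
 v(a) = C1*exp(2*Integral(1/atan(a), a))


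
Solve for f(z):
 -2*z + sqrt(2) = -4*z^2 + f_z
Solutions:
 f(z) = C1 + 4*z^3/3 - z^2 + sqrt(2)*z


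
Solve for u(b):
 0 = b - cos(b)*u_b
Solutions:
 u(b) = C1 + Integral(b/cos(b), b)


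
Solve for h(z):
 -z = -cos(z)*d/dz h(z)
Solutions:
 h(z) = C1 + Integral(z/cos(z), z)


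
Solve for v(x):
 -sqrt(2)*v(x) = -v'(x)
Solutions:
 v(x) = C1*exp(sqrt(2)*x)


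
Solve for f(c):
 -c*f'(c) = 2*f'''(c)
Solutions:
 f(c) = C1 + Integral(C2*airyai(-2^(2/3)*c/2) + C3*airybi(-2^(2/3)*c/2), c)


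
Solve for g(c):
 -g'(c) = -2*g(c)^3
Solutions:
 g(c) = -sqrt(2)*sqrt(-1/(C1 + 2*c))/2
 g(c) = sqrt(2)*sqrt(-1/(C1 + 2*c))/2


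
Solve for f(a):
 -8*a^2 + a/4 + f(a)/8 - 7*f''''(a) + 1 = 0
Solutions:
 f(a) = C1*exp(-686^(1/4)*a/14) + C2*exp(686^(1/4)*a/14) + C3*sin(686^(1/4)*a/14) + C4*cos(686^(1/4)*a/14) + 64*a^2 - 2*a - 8


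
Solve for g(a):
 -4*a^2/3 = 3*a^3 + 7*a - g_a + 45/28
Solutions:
 g(a) = C1 + 3*a^4/4 + 4*a^3/9 + 7*a^2/2 + 45*a/28


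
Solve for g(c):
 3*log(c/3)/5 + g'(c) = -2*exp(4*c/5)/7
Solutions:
 g(c) = C1 - 3*c*log(c)/5 + 3*c*(1 + log(3))/5 - 5*exp(4*c/5)/14


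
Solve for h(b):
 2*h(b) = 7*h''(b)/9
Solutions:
 h(b) = C1*exp(-3*sqrt(14)*b/7) + C2*exp(3*sqrt(14)*b/7)


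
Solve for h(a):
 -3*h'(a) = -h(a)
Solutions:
 h(a) = C1*exp(a/3)


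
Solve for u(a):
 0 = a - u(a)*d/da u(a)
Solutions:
 u(a) = -sqrt(C1 + a^2)
 u(a) = sqrt(C1 + a^2)


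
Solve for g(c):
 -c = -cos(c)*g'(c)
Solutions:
 g(c) = C1 + Integral(c/cos(c), c)


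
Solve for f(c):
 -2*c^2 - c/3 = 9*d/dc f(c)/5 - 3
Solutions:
 f(c) = C1 - 10*c^3/27 - 5*c^2/54 + 5*c/3


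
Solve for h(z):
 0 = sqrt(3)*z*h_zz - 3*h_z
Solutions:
 h(z) = C1 + C2*z^(1 + sqrt(3))


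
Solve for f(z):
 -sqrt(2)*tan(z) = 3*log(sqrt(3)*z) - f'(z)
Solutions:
 f(z) = C1 + 3*z*log(z) - 3*z + 3*z*log(3)/2 - sqrt(2)*log(cos(z))


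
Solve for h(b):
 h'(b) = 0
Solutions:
 h(b) = C1


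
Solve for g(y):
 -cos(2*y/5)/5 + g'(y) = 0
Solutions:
 g(y) = C1 + sin(2*y/5)/2


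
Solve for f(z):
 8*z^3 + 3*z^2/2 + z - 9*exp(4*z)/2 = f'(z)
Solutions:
 f(z) = C1 + 2*z^4 + z^3/2 + z^2/2 - 9*exp(4*z)/8


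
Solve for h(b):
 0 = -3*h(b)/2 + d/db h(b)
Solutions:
 h(b) = C1*exp(3*b/2)


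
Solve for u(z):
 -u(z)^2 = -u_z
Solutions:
 u(z) = -1/(C1 + z)


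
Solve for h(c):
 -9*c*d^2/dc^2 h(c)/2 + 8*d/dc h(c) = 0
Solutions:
 h(c) = C1 + C2*c^(25/9)


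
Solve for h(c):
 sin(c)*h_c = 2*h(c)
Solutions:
 h(c) = C1*(cos(c) - 1)/(cos(c) + 1)


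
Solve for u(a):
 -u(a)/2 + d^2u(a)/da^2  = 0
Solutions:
 u(a) = C1*exp(-sqrt(2)*a/2) + C2*exp(sqrt(2)*a/2)


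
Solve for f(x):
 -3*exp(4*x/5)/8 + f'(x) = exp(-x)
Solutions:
 f(x) = C1 + 15*exp(4*x/5)/32 - exp(-x)


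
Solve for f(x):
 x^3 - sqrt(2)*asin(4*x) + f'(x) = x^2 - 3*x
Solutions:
 f(x) = C1 - x^4/4 + x^3/3 - 3*x^2/2 + sqrt(2)*(x*asin(4*x) + sqrt(1 - 16*x^2)/4)


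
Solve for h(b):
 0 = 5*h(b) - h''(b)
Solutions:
 h(b) = C1*exp(-sqrt(5)*b) + C2*exp(sqrt(5)*b)


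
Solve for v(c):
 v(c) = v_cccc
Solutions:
 v(c) = C1*exp(-c) + C2*exp(c) + C3*sin(c) + C4*cos(c)


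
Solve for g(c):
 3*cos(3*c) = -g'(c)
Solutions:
 g(c) = C1 - sin(3*c)


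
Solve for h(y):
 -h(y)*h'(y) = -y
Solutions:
 h(y) = -sqrt(C1 + y^2)
 h(y) = sqrt(C1 + y^2)


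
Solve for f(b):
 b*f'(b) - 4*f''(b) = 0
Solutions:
 f(b) = C1 + C2*erfi(sqrt(2)*b/4)


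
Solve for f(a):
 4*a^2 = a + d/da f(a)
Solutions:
 f(a) = C1 + 4*a^3/3 - a^2/2


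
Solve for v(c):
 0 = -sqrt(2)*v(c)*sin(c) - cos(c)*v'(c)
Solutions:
 v(c) = C1*cos(c)^(sqrt(2))


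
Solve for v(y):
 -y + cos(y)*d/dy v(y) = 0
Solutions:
 v(y) = C1 + Integral(y/cos(y), y)


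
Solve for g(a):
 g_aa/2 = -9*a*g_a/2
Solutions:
 g(a) = C1 + C2*erf(3*sqrt(2)*a/2)


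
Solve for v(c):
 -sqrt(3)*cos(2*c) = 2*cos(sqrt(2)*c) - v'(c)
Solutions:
 v(c) = C1 + sqrt(3)*sin(2*c)/2 + sqrt(2)*sin(sqrt(2)*c)


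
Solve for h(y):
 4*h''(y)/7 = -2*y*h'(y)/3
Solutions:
 h(y) = C1 + C2*erf(sqrt(21)*y/6)


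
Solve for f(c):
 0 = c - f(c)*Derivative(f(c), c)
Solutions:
 f(c) = -sqrt(C1 + c^2)
 f(c) = sqrt(C1 + c^2)


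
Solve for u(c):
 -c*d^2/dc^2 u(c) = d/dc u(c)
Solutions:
 u(c) = C1 + C2*log(c)


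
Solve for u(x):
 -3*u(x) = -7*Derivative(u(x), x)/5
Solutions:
 u(x) = C1*exp(15*x/7)


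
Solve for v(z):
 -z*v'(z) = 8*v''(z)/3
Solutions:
 v(z) = C1 + C2*erf(sqrt(3)*z/4)


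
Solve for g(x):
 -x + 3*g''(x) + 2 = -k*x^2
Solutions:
 g(x) = C1 + C2*x - k*x^4/36 + x^3/18 - x^2/3


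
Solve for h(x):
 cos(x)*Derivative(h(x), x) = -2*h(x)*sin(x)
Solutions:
 h(x) = C1*cos(x)^2


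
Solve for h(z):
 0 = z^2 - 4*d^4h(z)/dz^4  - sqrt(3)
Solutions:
 h(z) = C1 + C2*z + C3*z^2 + C4*z^3 + z^6/1440 - sqrt(3)*z^4/96


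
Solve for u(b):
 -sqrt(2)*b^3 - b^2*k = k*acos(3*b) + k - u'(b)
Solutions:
 u(b) = C1 + sqrt(2)*b^4/4 + b^3*k/3 + b*k + k*(b*acos(3*b) - sqrt(1 - 9*b^2)/3)


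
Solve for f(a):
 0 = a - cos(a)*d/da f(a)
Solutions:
 f(a) = C1 + Integral(a/cos(a), a)


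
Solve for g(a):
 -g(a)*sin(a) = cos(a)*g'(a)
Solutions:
 g(a) = C1*cos(a)


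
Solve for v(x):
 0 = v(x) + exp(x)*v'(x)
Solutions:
 v(x) = C1*exp(exp(-x))


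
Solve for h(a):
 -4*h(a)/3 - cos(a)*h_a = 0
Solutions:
 h(a) = C1*(sin(a) - 1)^(2/3)/(sin(a) + 1)^(2/3)


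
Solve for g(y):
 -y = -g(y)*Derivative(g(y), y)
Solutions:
 g(y) = -sqrt(C1 + y^2)
 g(y) = sqrt(C1 + y^2)


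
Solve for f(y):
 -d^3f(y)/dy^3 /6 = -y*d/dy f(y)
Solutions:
 f(y) = C1 + Integral(C2*airyai(6^(1/3)*y) + C3*airybi(6^(1/3)*y), y)


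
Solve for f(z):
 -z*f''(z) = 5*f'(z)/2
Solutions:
 f(z) = C1 + C2/z^(3/2)


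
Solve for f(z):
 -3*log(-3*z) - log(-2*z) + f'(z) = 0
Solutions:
 f(z) = C1 + 4*z*log(-z) + z*(-4 + log(54))


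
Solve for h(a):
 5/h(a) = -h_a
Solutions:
 h(a) = -sqrt(C1 - 10*a)
 h(a) = sqrt(C1 - 10*a)


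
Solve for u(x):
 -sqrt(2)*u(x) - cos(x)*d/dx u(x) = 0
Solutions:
 u(x) = C1*(sin(x) - 1)^(sqrt(2)/2)/(sin(x) + 1)^(sqrt(2)/2)


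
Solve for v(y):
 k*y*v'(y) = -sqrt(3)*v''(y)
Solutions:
 v(y) = Piecewise((-sqrt(2)*3^(1/4)*sqrt(pi)*C1*erf(sqrt(2)*3^(3/4)*sqrt(k)*y/6)/(2*sqrt(k)) - C2, (k > 0) | (k < 0)), (-C1*y - C2, True))


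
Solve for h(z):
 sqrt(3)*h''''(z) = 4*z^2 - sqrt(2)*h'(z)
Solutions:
 h(z) = C1 + C4*exp(-2^(1/6)*3^(5/6)*z/3) + 2*sqrt(2)*z^3/3 + (C2*sin(2^(1/6)*3^(1/3)*z/2) + C3*cos(2^(1/6)*3^(1/3)*z/2))*exp(2^(1/6)*3^(5/6)*z/6)


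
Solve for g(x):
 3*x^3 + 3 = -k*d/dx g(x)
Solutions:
 g(x) = C1 - 3*x^4/(4*k) - 3*x/k


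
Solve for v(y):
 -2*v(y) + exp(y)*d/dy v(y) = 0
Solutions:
 v(y) = C1*exp(-2*exp(-y))


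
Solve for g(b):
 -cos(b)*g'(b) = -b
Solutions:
 g(b) = C1 + Integral(b/cos(b), b)


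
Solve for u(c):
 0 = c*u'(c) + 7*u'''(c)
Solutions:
 u(c) = C1 + Integral(C2*airyai(-7^(2/3)*c/7) + C3*airybi(-7^(2/3)*c/7), c)


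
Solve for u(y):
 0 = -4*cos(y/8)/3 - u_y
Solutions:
 u(y) = C1 - 32*sin(y/8)/3


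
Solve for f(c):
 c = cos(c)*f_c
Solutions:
 f(c) = C1 + Integral(c/cos(c), c)


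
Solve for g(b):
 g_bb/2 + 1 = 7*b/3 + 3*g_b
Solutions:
 g(b) = C1 + C2*exp(6*b) - 7*b^2/18 + 11*b/54


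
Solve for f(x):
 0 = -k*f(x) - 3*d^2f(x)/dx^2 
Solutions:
 f(x) = C1*exp(-sqrt(3)*x*sqrt(-k)/3) + C2*exp(sqrt(3)*x*sqrt(-k)/3)


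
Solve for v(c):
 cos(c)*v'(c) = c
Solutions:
 v(c) = C1 + Integral(c/cos(c), c)


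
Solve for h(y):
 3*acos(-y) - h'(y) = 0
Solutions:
 h(y) = C1 + 3*y*acos(-y) + 3*sqrt(1 - y^2)


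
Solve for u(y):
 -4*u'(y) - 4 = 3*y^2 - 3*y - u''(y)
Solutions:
 u(y) = C1 + C2*exp(4*y) - y^3/4 + 3*y^2/16 - 29*y/32


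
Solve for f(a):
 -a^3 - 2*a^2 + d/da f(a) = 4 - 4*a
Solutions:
 f(a) = C1 + a^4/4 + 2*a^3/3 - 2*a^2 + 4*a


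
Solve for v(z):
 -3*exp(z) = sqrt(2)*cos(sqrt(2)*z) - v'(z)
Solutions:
 v(z) = C1 + 3*exp(z) + sin(sqrt(2)*z)


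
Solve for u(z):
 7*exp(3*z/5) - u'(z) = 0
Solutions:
 u(z) = C1 + 35*exp(3*z/5)/3


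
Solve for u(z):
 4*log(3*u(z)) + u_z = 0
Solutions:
 Integral(1/(log(_y) + log(3)), (_y, u(z)))/4 = C1 - z


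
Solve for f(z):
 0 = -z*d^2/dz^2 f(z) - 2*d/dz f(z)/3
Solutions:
 f(z) = C1 + C2*z^(1/3)


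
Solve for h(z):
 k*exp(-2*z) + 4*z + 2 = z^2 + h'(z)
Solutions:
 h(z) = C1 - k*exp(-2*z)/2 - z^3/3 + 2*z^2 + 2*z


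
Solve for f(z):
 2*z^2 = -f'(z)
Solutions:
 f(z) = C1 - 2*z^3/3


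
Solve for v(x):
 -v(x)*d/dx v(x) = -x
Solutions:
 v(x) = -sqrt(C1 + x^2)
 v(x) = sqrt(C1 + x^2)


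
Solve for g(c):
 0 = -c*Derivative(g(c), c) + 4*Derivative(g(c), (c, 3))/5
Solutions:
 g(c) = C1 + Integral(C2*airyai(10^(1/3)*c/2) + C3*airybi(10^(1/3)*c/2), c)


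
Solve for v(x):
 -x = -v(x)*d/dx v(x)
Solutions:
 v(x) = -sqrt(C1 + x^2)
 v(x) = sqrt(C1 + x^2)


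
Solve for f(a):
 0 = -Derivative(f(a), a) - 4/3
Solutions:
 f(a) = C1 - 4*a/3


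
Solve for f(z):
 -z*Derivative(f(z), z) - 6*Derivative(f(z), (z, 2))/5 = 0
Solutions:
 f(z) = C1 + C2*erf(sqrt(15)*z/6)


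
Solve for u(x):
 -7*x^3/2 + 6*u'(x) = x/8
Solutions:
 u(x) = C1 + 7*x^4/48 + x^2/96


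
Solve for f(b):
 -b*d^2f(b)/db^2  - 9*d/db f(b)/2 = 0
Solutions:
 f(b) = C1 + C2/b^(7/2)


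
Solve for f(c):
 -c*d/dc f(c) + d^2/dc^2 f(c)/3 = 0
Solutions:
 f(c) = C1 + C2*erfi(sqrt(6)*c/2)


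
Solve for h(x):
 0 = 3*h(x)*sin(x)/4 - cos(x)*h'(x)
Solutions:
 h(x) = C1/cos(x)^(3/4)


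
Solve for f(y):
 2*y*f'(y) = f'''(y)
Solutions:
 f(y) = C1 + Integral(C2*airyai(2^(1/3)*y) + C3*airybi(2^(1/3)*y), y)


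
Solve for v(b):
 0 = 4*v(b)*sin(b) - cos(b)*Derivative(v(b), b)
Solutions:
 v(b) = C1/cos(b)^4


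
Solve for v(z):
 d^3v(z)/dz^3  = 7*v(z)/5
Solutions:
 v(z) = C3*exp(5^(2/3)*7^(1/3)*z/5) + (C1*sin(sqrt(3)*5^(2/3)*7^(1/3)*z/10) + C2*cos(sqrt(3)*5^(2/3)*7^(1/3)*z/10))*exp(-5^(2/3)*7^(1/3)*z/10)


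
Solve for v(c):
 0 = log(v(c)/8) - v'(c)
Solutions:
 Integral(1/(-log(_y) + 3*log(2)), (_y, v(c))) = C1 - c


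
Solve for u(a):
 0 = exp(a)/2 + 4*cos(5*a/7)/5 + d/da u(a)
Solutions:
 u(a) = C1 - exp(a)/2 - 28*sin(5*a/7)/25


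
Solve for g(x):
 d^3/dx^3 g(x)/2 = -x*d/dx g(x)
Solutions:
 g(x) = C1 + Integral(C2*airyai(-2^(1/3)*x) + C3*airybi(-2^(1/3)*x), x)


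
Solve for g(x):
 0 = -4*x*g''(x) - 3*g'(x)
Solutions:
 g(x) = C1 + C2*x^(1/4)


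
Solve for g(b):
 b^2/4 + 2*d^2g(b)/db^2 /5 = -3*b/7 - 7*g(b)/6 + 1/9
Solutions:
 g(b) = C1*sin(sqrt(105)*b/6) + C2*cos(sqrt(105)*b/6) - 3*b^2/14 - 18*b/49 + 178/735


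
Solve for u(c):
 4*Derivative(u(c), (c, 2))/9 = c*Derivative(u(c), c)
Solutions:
 u(c) = C1 + C2*erfi(3*sqrt(2)*c/4)


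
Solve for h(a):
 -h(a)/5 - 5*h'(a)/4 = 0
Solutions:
 h(a) = C1*exp(-4*a/25)


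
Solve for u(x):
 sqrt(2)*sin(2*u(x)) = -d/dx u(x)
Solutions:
 u(x) = pi - acos((-C1 - exp(4*sqrt(2)*x))/(C1 - exp(4*sqrt(2)*x)))/2
 u(x) = acos((-C1 - exp(4*sqrt(2)*x))/(C1 - exp(4*sqrt(2)*x)))/2


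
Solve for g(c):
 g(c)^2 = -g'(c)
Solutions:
 g(c) = 1/(C1 + c)


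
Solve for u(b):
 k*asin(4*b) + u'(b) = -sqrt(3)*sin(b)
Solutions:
 u(b) = C1 - k*(b*asin(4*b) + sqrt(1 - 16*b^2)/4) + sqrt(3)*cos(b)


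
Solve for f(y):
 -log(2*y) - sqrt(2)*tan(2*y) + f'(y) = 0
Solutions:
 f(y) = C1 + y*log(y) - y + y*log(2) - sqrt(2)*log(cos(2*y))/2


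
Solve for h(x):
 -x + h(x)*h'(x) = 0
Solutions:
 h(x) = -sqrt(C1 + x^2)
 h(x) = sqrt(C1 + x^2)


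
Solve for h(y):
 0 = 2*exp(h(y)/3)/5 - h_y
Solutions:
 h(y) = 3*log(-1/(C1 + 2*y)) + 3*log(15)


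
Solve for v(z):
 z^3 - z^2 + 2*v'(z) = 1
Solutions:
 v(z) = C1 - z^4/8 + z^3/6 + z/2


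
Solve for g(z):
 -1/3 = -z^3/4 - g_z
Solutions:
 g(z) = C1 - z^4/16 + z/3


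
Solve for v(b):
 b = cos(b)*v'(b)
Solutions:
 v(b) = C1 + Integral(b/cos(b), b)


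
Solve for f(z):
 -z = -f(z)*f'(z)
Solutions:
 f(z) = -sqrt(C1 + z^2)
 f(z) = sqrt(C1 + z^2)


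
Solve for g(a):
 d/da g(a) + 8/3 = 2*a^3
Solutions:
 g(a) = C1 + a^4/2 - 8*a/3


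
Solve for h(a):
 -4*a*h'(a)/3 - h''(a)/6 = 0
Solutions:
 h(a) = C1 + C2*erf(2*a)


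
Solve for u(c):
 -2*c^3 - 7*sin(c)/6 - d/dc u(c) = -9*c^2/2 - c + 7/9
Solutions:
 u(c) = C1 - c^4/2 + 3*c^3/2 + c^2/2 - 7*c/9 + 7*cos(c)/6


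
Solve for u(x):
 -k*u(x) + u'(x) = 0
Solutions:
 u(x) = C1*exp(k*x)


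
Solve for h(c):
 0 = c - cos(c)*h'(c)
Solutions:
 h(c) = C1 + Integral(c/cos(c), c)


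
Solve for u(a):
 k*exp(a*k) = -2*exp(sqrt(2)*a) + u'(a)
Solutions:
 u(a) = C1 + sqrt(2)*exp(sqrt(2)*a) + exp(a*k)


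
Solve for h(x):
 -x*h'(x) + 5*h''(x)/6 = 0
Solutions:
 h(x) = C1 + C2*erfi(sqrt(15)*x/5)


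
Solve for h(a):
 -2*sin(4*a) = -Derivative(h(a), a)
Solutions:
 h(a) = C1 - cos(4*a)/2


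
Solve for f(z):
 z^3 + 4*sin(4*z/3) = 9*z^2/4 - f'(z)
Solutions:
 f(z) = C1 - z^4/4 + 3*z^3/4 + 3*cos(4*z/3)


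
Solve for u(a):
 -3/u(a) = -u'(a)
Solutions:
 u(a) = -sqrt(C1 + 6*a)
 u(a) = sqrt(C1 + 6*a)


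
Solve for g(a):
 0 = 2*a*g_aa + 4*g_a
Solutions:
 g(a) = C1 + C2/a


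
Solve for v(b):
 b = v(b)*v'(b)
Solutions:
 v(b) = -sqrt(C1 + b^2)
 v(b) = sqrt(C1 + b^2)


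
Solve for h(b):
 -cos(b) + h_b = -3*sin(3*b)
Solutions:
 h(b) = C1 + sin(b) + cos(3*b)


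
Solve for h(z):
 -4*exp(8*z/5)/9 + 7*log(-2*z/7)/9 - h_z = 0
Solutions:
 h(z) = C1 + 7*z*log(-z)/9 + 7*z*(-log(7) - 1 + log(2))/9 - 5*exp(8*z/5)/18


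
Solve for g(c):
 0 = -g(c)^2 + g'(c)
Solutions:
 g(c) = -1/(C1 + c)


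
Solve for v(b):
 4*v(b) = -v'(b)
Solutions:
 v(b) = C1*exp(-4*b)


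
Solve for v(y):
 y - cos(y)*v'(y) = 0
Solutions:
 v(y) = C1 + Integral(y/cos(y), y)


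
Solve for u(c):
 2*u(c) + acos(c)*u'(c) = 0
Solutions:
 u(c) = C1*exp(-2*Integral(1/acos(c), c))


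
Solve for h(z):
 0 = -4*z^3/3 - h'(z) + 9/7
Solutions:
 h(z) = C1 - z^4/3 + 9*z/7


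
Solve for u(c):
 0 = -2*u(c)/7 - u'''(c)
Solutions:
 u(c) = C3*exp(-2^(1/3)*7^(2/3)*c/7) + (C1*sin(2^(1/3)*sqrt(3)*7^(2/3)*c/14) + C2*cos(2^(1/3)*sqrt(3)*7^(2/3)*c/14))*exp(2^(1/3)*7^(2/3)*c/14)


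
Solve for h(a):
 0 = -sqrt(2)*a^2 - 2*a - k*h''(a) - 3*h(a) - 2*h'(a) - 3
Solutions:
 h(a) = C1*exp(a*(sqrt(1 - 3*k) - 1)/k) + C2*exp(-a*(sqrt(1 - 3*k) + 1)/k) - sqrt(2)*a^2/3 - 2*a/3 + 4*sqrt(2)*a/9 + 2*sqrt(2)*k/9 - 5/9 - 8*sqrt(2)/27


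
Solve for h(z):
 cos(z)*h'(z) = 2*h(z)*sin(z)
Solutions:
 h(z) = C1/cos(z)^2


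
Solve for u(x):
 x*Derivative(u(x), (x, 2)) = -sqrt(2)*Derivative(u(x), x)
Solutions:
 u(x) = C1 + C2*x^(1 - sqrt(2))


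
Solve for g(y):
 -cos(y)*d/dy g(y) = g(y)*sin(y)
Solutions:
 g(y) = C1*cos(y)


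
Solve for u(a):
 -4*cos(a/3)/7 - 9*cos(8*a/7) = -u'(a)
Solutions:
 u(a) = C1 + 12*sin(a/3)/7 + 63*sin(8*a/7)/8


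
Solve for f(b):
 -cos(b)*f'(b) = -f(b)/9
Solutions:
 f(b) = C1*(sin(b) + 1)^(1/18)/(sin(b) - 1)^(1/18)


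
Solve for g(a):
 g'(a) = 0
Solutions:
 g(a) = C1


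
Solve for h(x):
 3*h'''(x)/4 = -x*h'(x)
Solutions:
 h(x) = C1 + Integral(C2*airyai(-6^(2/3)*x/3) + C3*airybi(-6^(2/3)*x/3), x)


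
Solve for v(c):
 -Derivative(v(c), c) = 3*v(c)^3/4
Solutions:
 v(c) = -sqrt(2)*sqrt(-1/(C1 - 3*c))
 v(c) = sqrt(2)*sqrt(-1/(C1 - 3*c))


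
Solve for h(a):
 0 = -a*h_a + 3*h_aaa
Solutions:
 h(a) = C1 + Integral(C2*airyai(3^(2/3)*a/3) + C3*airybi(3^(2/3)*a/3), a)


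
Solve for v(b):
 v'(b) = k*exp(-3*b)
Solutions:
 v(b) = C1 - k*exp(-3*b)/3


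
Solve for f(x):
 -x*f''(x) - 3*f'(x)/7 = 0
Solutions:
 f(x) = C1 + C2*x^(4/7)


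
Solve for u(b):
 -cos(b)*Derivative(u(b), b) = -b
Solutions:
 u(b) = C1 + Integral(b/cos(b), b)


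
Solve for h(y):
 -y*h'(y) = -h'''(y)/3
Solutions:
 h(y) = C1 + Integral(C2*airyai(3^(1/3)*y) + C3*airybi(3^(1/3)*y), y)


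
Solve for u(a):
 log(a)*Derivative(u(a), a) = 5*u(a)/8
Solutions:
 u(a) = C1*exp(5*li(a)/8)


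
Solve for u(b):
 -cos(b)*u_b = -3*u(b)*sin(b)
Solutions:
 u(b) = C1/cos(b)^3


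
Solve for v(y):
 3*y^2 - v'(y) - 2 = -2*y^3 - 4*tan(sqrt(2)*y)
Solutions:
 v(y) = C1 + y^4/2 + y^3 - 2*y - 2*sqrt(2)*log(cos(sqrt(2)*y))


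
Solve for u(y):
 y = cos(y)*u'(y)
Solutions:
 u(y) = C1 + Integral(y/cos(y), y)


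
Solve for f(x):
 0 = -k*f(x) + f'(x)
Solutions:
 f(x) = C1*exp(k*x)


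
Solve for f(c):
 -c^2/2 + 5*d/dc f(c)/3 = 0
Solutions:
 f(c) = C1 + c^3/10


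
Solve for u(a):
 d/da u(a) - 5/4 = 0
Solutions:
 u(a) = C1 + 5*a/4


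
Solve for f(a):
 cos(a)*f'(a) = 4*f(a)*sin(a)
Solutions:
 f(a) = C1/cos(a)^4


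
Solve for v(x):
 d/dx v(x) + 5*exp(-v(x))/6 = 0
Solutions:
 v(x) = log(C1 - 5*x/6)


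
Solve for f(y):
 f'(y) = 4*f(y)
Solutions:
 f(y) = C1*exp(4*y)


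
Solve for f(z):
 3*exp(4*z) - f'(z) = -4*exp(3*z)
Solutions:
 f(z) = C1 + 3*exp(4*z)/4 + 4*exp(3*z)/3


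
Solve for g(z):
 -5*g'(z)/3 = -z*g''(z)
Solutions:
 g(z) = C1 + C2*z^(8/3)


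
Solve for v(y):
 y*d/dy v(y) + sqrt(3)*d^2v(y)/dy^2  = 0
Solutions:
 v(y) = C1 + C2*erf(sqrt(2)*3^(3/4)*y/6)


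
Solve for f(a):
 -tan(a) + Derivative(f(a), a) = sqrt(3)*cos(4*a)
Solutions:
 f(a) = C1 - log(cos(a)) + sqrt(3)*sin(4*a)/4


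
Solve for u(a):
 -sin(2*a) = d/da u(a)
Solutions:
 u(a) = C1 + cos(2*a)/2


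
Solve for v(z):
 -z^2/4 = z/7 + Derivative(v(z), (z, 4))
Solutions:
 v(z) = C1 + C2*z + C3*z^2 + C4*z^3 - z^6/1440 - z^5/840


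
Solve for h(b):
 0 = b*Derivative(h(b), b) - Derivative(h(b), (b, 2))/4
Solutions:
 h(b) = C1 + C2*erfi(sqrt(2)*b)


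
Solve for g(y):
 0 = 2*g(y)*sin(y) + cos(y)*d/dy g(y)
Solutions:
 g(y) = C1*cos(y)^2


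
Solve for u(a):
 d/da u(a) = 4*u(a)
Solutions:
 u(a) = C1*exp(4*a)


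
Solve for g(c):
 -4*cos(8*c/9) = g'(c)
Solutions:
 g(c) = C1 - 9*sin(8*c/9)/2


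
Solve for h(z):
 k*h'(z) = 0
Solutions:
 h(z) = C1


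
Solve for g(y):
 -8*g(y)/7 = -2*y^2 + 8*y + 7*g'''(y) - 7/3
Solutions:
 g(y) = C3*exp(-2*7^(1/3)*y/7) + 7*y^2/4 - 7*y + (C1*sin(sqrt(3)*7^(1/3)*y/7) + C2*cos(sqrt(3)*7^(1/3)*y/7))*exp(7^(1/3)*y/7) + 49/24


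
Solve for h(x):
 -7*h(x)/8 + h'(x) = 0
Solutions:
 h(x) = C1*exp(7*x/8)


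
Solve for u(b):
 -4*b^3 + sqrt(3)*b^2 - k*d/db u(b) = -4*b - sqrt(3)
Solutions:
 u(b) = C1 - b^4/k + sqrt(3)*b^3/(3*k) + 2*b^2/k + sqrt(3)*b/k


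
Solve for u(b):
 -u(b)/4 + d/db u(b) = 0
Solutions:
 u(b) = C1*exp(b/4)


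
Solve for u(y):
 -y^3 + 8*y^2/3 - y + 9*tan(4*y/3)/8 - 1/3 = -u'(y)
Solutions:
 u(y) = C1 + y^4/4 - 8*y^3/9 + y^2/2 + y/3 + 27*log(cos(4*y/3))/32


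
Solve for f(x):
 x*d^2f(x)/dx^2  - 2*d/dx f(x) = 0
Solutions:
 f(x) = C1 + C2*x^3


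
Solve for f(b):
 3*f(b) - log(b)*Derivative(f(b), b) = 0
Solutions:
 f(b) = C1*exp(3*li(b))


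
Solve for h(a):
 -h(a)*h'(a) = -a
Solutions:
 h(a) = -sqrt(C1 + a^2)
 h(a) = sqrt(C1 + a^2)


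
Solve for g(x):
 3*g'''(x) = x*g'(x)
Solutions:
 g(x) = C1 + Integral(C2*airyai(3^(2/3)*x/3) + C3*airybi(3^(2/3)*x/3), x)


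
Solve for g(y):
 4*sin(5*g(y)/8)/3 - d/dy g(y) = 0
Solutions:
 -4*y/3 + 4*log(cos(5*g(y)/8) - 1)/5 - 4*log(cos(5*g(y)/8) + 1)/5 = C1


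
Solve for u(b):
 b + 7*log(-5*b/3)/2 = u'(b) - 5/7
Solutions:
 u(b) = C1 + b^2/2 + 7*b*log(-b)/2 + b*(-4*log(3) - 39/14 + log(15)/2 + 3*log(5))


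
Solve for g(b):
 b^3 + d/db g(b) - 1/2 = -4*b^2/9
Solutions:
 g(b) = C1 - b^4/4 - 4*b^3/27 + b/2


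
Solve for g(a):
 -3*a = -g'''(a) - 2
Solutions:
 g(a) = C1 + C2*a + C3*a^2 + a^4/8 - a^3/3


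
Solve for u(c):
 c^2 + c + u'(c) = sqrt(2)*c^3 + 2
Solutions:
 u(c) = C1 + sqrt(2)*c^4/4 - c^3/3 - c^2/2 + 2*c


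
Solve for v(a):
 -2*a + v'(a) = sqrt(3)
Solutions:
 v(a) = C1 + a^2 + sqrt(3)*a


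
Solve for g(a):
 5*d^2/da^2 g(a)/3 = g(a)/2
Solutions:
 g(a) = C1*exp(-sqrt(30)*a/10) + C2*exp(sqrt(30)*a/10)


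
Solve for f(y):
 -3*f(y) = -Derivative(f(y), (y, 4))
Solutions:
 f(y) = C1*exp(-3^(1/4)*y) + C2*exp(3^(1/4)*y) + C3*sin(3^(1/4)*y) + C4*cos(3^(1/4)*y)


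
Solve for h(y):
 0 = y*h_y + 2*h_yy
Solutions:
 h(y) = C1 + C2*erf(y/2)


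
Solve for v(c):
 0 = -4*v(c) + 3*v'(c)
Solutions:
 v(c) = C1*exp(4*c/3)


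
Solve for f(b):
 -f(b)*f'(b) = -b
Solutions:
 f(b) = -sqrt(C1 + b^2)
 f(b) = sqrt(C1 + b^2)


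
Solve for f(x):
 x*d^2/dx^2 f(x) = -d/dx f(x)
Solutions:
 f(x) = C1 + C2*log(x)


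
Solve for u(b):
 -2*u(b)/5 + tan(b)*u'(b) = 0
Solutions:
 u(b) = C1*sin(b)^(2/5)


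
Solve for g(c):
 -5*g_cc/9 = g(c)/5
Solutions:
 g(c) = C1*sin(3*c/5) + C2*cos(3*c/5)


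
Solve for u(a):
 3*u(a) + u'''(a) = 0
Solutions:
 u(a) = C3*exp(-3^(1/3)*a) + (C1*sin(3^(5/6)*a/2) + C2*cos(3^(5/6)*a/2))*exp(3^(1/3)*a/2)


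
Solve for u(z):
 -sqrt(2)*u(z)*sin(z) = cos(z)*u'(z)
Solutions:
 u(z) = C1*cos(z)^(sqrt(2))


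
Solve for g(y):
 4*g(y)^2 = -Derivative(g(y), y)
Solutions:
 g(y) = 1/(C1 + 4*y)


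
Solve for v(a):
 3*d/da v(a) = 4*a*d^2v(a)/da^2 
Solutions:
 v(a) = C1 + C2*a^(7/4)


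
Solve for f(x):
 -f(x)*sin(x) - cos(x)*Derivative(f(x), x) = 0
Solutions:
 f(x) = C1*cos(x)


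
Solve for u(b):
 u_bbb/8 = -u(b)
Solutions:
 u(b) = C3*exp(-2*b) + (C1*sin(sqrt(3)*b) + C2*cos(sqrt(3)*b))*exp(b)


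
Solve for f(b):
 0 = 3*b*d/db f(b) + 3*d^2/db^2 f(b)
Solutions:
 f(b) = C1 + C2*erf(sqrt(2)*b/2)


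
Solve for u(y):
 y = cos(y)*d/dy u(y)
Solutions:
 u(y) = C1 + Integral(y/cos(y), y)


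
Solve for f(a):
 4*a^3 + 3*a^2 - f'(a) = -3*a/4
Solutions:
 f(a) = C1 + a^4 + a^3 + 3*a^2/8


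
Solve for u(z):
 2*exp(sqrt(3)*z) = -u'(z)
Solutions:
 u(z) = C1 - 2*sqrt(3)*exp(sqrt(3)*z)/3


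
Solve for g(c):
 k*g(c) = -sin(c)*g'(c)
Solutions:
 g(c) = C1*exp(k*(-log(cos(c) - 1) + log(cos(c) + 1))/2)


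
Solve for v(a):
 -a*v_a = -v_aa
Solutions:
 v(a) = C1 + C2*erfi(sqrt(2)*a/2)


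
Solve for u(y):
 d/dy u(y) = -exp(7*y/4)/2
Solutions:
 u(y) = C1 - 2*exp(7*y/4)/7


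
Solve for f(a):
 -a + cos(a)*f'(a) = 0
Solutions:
 f(a) = C1 + Integral(a/cos(a), a)


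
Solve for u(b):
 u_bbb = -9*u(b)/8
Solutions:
 u(b) = C3*exp(-3^(2/3)*b/2) + (C1*sin(3*3^(1/6)*b/4) + C2*cos(3*3^(1/6)*b/4))*exp(3^(2/3)*b/4)


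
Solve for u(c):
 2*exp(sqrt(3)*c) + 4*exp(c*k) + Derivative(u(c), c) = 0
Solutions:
 u(c) = C1 - 2*sqrt(3)*exp(sqrt(3)*c)/3 - 4*exp(c*k)/k


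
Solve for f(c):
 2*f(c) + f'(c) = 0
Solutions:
 f(c) = C1*exp(-2*c)


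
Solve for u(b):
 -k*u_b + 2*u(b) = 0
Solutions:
 u(b) = C1*exp(2*b/k)


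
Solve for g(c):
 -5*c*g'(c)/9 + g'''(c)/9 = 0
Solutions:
 g(c) = C1 + Integral(C2*airyai(5^(1/3)*c) + C3*airybi(5^(1/3)*c), c)


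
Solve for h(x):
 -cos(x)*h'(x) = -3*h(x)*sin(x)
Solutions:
 h(x) = C1/cos(x)^3


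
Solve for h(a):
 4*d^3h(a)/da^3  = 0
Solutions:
 h(a) = C1 + C2*a + C3*a^2


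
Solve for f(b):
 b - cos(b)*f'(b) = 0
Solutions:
 f(b) = C1 + Integral(b/cos(b), b)


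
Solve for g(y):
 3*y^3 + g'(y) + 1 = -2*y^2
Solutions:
 g(y) = C1 - 3*y^4/4 - 2*y^3/3 - y


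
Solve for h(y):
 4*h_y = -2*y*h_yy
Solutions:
 h(y) = C1 + C2/y


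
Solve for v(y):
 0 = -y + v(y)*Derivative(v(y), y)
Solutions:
 v(y) = -sqrt(C1 + y^2)
 v(y) = sqrt(C1 + y^2)


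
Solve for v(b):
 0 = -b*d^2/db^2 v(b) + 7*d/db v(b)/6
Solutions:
 v(b) = C1 + C2*b^(13/6)


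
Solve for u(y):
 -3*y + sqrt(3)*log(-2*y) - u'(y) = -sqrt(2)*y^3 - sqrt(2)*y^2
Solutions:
 u(y) = C1 + sqrt(2)*y^4/4 + sqrt(2)*y^3/3 - 3*y^2/2 + sqrt(3)*y*log(-y) + sqrt(3)*y*(-1 + log(2))


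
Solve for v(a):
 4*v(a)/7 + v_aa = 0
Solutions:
 v(a) = C1*sin(2*sqrt(7)*a/7) + C2*cos(2*sqrt(7)*a/7)


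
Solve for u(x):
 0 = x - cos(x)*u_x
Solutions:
 u(x) = C1 + Integral(x/cos(x), x)


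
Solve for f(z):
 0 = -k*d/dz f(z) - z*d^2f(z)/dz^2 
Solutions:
 f(z) = C1 + z^(1 - re(k))*(C2*sin(log(z)*Abs(im(k))) + C3*cos(log(z)*im(k)))


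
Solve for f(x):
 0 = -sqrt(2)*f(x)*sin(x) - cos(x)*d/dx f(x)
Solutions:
 f(x) = C1*cos(x)^(sqrt(2))


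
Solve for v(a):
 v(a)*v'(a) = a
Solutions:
 v(a) = -sqrt(C1 + a^2)
 v(a) = sqrt(C1 + a^2)


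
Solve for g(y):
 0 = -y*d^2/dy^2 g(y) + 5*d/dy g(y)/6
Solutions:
 g(y) = C1 + C2*y^(11/6)


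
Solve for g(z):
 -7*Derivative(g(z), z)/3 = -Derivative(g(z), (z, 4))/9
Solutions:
 g(z) = C1 + C4*exp(21^(1/3)*z) + (C2*sin(3^(5/6)*7^(1/3)*z/2) + C3*cos(3^(5/6)*7^(1/3)*z/2))*exp(-21^(1/3)*z/2)


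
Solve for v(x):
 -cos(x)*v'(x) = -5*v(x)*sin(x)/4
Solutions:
 v(x) = C1/cos(x)^(5/4)


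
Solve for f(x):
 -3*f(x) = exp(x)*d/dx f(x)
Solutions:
 f(x) = C1*exp(3*exp(-x))


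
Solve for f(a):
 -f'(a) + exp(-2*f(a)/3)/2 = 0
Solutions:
 f(a) = 3*log(-sqrt(C1 + a)) - 3*log(3)/2
 f(a) = 3*log(C1 + a/3)/2


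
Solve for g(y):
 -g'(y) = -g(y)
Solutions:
 g(y) = C1*exp(y)


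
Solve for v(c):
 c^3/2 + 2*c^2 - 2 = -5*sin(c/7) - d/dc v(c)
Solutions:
 v(c) = C1 - c^4/8 - 2*c^3/3 + 2*c + 35*cos(c/7)


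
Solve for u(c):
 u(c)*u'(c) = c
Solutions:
 u(c) = -sqrt(C1 + c^2)
 u(c) = sqrt(C1 + c^2)


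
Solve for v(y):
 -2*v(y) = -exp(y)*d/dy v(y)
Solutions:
 v(y) = C1*exp(-2*exp(-y))


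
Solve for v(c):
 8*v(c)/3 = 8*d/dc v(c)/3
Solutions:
 v(c) = C1*exp(c)


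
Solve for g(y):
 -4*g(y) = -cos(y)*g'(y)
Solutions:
 g(y) = C1*(sin(y)^2 + 2*sin(y) + 1)/(sin(y)^2 - 2*sin(y) + 1)


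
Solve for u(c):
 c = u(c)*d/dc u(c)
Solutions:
 u(c) = -sqrt(C1 + c^2)
 u(c) = sqrt(C1 + c^2)


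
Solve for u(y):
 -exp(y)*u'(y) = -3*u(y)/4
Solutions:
 u(y) = C1*exp(-3*exp(-y)/4)


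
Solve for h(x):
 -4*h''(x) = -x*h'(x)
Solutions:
 h(x) = C1 + C2*erfi(sqrt(2)*x/4)


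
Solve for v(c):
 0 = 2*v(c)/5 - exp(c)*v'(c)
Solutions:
 v(c) = C1*exp(-2*exp(-c)/5)


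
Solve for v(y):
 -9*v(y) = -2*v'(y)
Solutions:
 v(y) = C1*exp(9*y/2)


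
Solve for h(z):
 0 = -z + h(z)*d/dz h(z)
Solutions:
 h(z) = -sqrt(C1 + z^2)
 h(z) = sqrt(C1 + z^2)


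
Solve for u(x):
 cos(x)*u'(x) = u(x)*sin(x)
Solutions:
 u(x) = C1/cos(x)


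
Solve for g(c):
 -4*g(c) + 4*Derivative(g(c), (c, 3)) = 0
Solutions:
 g(c) = C3*exp(c) + (C1*sin(sqrt(3)*c/2) + C2*cos(sqrt(3)*c/2))*exp(-c/2)


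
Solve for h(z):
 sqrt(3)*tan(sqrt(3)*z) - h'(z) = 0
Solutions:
 h(z) = C1 - log(cos(sqrt(3)*z))


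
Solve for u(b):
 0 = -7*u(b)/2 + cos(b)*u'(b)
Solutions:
 u(b) = C1*(sin(b) + 1)^(7/4)/(sin(b) - 1)^(7/4)


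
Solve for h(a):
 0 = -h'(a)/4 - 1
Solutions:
 h(a) = C1 - 4*a


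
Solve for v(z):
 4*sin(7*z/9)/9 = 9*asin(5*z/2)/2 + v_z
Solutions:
 v(z) = C1 - 9*z*asin(5*z/2)/2 - 9*sqrt(4 - 25*z^2)/10 - 4*cos(7*z/9)/7


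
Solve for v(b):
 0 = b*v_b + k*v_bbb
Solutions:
 v(b) = C1 + Integral(C2*airyai(b*(-1/k)^(1/3)) + C3*airybi(b*(-1/k)^(1/3)), b)


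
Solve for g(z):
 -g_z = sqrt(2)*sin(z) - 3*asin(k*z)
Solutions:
 g(z) = C1 + 3*Piecewise((z*asin(k*z) + sqrt(-k^2*z^2 + 1)/k, Ne(k, 0)), (0, True)) + sqrt(2)*cos(z)


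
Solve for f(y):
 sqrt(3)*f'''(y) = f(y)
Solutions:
 f(y) = C3*exp(3^(5/6)*y/3) + (C1*sin(3^(1/3)*y/2) + C2*cos(3^(1/3)*y/2))*exp(-3^(5/6)*y/6)


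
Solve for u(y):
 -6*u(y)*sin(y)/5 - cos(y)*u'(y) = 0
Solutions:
 u(y) = C1*cos(y)^(6/5)


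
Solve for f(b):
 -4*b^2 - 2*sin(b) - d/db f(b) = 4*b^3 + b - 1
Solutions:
 f(b) = C1 - b^4 - 4*b^3/3 - b^2/2 + b + 2*cos(b)


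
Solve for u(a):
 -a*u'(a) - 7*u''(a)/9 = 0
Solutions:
 u(a) = C1 + C2*erf(3*sqrt(14)*a/14)


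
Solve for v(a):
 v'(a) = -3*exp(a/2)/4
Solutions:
 v(a) = C1 - 3*exp(a/2)/2


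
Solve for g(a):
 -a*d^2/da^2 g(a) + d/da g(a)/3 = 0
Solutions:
 g(a) = C1 + C2*a^(4/3)


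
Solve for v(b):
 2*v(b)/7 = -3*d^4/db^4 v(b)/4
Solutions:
 v(b) = (C1*sin(2^(1/4)*21^(3/4)*b/21) + C2*cos(2^(1/4)*21^(3/4)*b/21))*exp(-2^(1/4)*21^(3/4)*b/21) + (C3*sin(2^(1/4)*21^(3/4)*b/21) + C4*cos(2^(1/4)*21^(3/4)*b/21))*exp(2^(1/4)*21^(3/4)*b/21)


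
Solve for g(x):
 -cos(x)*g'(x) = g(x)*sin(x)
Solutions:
 g(x) = C1*cos(x)


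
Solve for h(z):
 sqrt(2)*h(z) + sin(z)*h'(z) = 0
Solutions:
 h(z) = C1*(cos(z) + 1)^(sqrt(2)/2)/(cos(z) - 1)^(sqrt(2)/2)


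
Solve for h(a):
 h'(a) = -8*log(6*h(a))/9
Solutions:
 9*Integral(1/(log(_y) + log(6)), (_y, h(a)))/8 = C1 - a


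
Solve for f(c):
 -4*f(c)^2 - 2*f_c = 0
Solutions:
 f(c) = 1/(C1 + 2*c)


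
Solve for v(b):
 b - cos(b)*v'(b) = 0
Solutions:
 v(b) = C1 + Integral(b/cos(b), b)


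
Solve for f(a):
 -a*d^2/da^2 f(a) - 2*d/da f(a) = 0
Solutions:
 f(a) = C1 + C2/a


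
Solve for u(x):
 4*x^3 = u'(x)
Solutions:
 u(x) = C1 + x^4


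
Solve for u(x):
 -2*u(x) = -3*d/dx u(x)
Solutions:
 u(x) = C1*exp(2*x/3)


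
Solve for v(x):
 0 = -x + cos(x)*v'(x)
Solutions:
 v(x) = C1 + Integral(x/cos(x), x)


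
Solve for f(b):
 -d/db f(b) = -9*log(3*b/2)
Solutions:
 f(b) = C1 + 9*b*log(b) - 9*b + b*log(19683/512)


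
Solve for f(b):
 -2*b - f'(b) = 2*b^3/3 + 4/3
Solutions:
 f(b) = C1 - b^4/6 - b^2 - 4*b/3


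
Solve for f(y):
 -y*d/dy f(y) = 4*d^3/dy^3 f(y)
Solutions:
 f(y) = C1 + Integral(C2*airyai(-2^(1/3)*y/2) + C3*airybi(-2^(1/3)*y/2), y)


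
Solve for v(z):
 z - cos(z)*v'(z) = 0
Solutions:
 v(z) = C1 + Integral(z/cos(z), z)


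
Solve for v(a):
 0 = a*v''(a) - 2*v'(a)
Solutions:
 v(a) = C1 + C2*a^3


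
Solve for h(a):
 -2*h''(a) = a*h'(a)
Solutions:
 h(a) = C1 + C2*erf(a/2)


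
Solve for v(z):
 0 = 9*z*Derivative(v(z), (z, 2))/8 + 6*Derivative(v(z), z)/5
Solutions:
 v(z) = C1 + C2/z^(1/15)


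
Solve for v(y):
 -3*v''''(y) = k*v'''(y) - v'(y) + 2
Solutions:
 v(y) = C1 + C2*exp(-y*(2*2^(1/3)*k^2/(2*k^3 + sqrt(-4*k^6 + (2*k^3 - 243)^2) - 243)^(1/3) + 2*k + 2^(2/3)*(2*k^3 + sqrt(-4*k^6 + (2*k^3 - 243)^2) - 243)^(1/3))/18) + C3*exp(y*(-8*2^(1/3)*k^2/((-1 + sqrt(3)*I)*(2*k^3 + sqrt(-4*k^6 + (2*k^3 - 243)^2) - 243)^(1/3)) - 4*k + 2^(2/3)*(2*k^3 + sqrt(-4*k^6 + (2*k^3 - 243)^2) - 243)^(1/3) - 2^(2/3)*sqrt(3)*I*(2*k^3 + sqrt(-4*k^6 + (2*k^3 - 243)^2) - 243)^(1/3))/36) + C4*exp(y*(8*2^(1/3)*k^2/((1 + sqrt(3)*I)*(2*k^3 + sqrt(-4*k^6 + (2*k^3 - 243)^2) - 243)^(1/3)) - 4*k + 2^(2/3)*(2*k^3 + sqrt(-4*k^6 + (2*k^3 - 243)^2) - 243)^(1/3) + 2^(2/3)*sqrt(3)*I*(2*k^3 + sqrt(-4*k^6 + (2*k^3 - 243)^2) - 243)^(1/3))/36) + 2*y
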